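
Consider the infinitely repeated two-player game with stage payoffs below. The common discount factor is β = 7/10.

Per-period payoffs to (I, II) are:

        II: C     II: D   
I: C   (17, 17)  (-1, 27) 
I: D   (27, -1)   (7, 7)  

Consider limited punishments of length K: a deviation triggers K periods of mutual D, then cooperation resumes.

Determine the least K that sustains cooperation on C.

2

Need Σ_{k=1}^{K} β^k ≥ (27−17)/(17−7) = 1.0000 at β = 7/10.
At K = 1 the sum is 0.7000 < 1.0000; at K = 2 it is 1.1900 ≥ 1.0000.
So the minimum punishment length is K = 2.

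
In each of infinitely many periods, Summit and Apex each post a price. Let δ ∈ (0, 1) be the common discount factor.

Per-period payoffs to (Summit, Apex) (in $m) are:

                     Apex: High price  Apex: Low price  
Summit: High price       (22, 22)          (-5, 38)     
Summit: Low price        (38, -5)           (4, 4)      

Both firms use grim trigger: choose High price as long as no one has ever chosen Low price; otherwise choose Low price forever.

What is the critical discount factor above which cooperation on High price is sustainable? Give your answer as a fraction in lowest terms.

8/17

Cooperation forever yields 22 each period: 22/(1−δ).
Deviating yields 38 once, then 4 forever: 38 + 4δ/(1−δ).
No profitable deviation requires 22/(1−δ) ≥ 38 + 4δ/(1−δ).
Multiplying by (1−δ): 22 ≥ 38(1−δ) + 4δ = 38 − 34δ.
So 34δ ≥ 16, i.e. δ ≥ 16/34 = 8/17.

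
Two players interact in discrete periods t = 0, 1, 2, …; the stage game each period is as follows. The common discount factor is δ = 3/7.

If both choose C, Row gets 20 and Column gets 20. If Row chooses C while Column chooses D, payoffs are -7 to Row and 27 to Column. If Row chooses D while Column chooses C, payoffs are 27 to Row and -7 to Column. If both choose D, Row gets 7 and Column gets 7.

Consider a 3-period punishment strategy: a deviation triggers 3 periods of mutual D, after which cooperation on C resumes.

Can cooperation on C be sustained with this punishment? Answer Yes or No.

Yes

IC: δ+…+δ^3 ≥ (27−20)/(20−7) = 7/13.
At δ = 3/7: partial sum = 0.6910 ≥ 0.5385. Cooperation sustainable.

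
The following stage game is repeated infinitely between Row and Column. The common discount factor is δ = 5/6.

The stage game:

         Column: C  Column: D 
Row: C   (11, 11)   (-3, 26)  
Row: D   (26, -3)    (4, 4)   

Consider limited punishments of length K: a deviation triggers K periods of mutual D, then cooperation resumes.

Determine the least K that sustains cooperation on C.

No profitable deviation requires (11−4)(δ+…+δ^K) ≥ 26−11, i.e. δ+…+δ^K ≥ 15/7 ≈ 2.1429.
With δ = 5/6, the partial sums are K=1: 0.8333, K=2: 1.5278, K=3: 2.1065, K=4: 2.5887.
K = 4 is the first length at which the sum reaches 2.1429.

4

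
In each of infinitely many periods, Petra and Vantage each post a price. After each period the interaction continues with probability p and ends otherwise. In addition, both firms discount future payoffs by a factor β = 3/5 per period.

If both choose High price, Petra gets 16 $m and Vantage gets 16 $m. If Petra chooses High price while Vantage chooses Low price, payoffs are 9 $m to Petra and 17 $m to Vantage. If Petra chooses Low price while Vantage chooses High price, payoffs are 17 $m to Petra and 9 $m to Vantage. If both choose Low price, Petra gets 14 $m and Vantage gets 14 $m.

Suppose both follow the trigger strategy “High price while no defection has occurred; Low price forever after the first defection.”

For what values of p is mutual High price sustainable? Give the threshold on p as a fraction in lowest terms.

Expected continuation weight on next period's payoff is β·p = 3/5·p, which plays the role of the discount factor.
Cooperation requires 3/5·p ≥ (17−16)/(17−14) = 1/3, hence p ≥ 5/9.

5/9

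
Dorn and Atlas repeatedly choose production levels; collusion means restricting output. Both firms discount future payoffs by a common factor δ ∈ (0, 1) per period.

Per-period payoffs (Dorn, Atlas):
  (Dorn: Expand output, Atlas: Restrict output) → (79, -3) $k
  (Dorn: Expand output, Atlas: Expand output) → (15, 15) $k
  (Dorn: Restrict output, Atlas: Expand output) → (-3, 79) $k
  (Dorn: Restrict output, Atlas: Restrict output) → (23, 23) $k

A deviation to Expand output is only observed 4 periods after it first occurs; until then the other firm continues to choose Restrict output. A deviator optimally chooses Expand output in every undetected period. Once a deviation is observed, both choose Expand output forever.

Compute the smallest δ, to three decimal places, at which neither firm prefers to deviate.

0.967

The best deviation is to choose Expand output for all 4 undetected periods, earning 79 each, then 15 forever once detected.
Deviation value: 79(1−δ^4)/(1−δ) + 15δ^4/(1−δ); cooperation value: 23/(1−δ).
IC: 23 ≥ 79(1−δ^4) + 15δ^4 = 79 − 64δ^4.
So δ^4 ≥ 56/64 = 7/8, giving δ ≥ (7/8)^(1/4) ≈ 0.967.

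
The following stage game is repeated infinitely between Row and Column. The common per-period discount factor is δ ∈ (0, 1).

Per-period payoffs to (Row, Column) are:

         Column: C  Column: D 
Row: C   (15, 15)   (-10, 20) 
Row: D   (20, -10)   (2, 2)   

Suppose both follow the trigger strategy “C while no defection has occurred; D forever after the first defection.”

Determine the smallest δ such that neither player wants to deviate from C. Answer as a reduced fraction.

5/18

Under grim trigger the critical discount factor is (T−C)/(T−P) with T = 20, C = 15, P = 2.
δ* = (20−15)/(20−2) = 5/18.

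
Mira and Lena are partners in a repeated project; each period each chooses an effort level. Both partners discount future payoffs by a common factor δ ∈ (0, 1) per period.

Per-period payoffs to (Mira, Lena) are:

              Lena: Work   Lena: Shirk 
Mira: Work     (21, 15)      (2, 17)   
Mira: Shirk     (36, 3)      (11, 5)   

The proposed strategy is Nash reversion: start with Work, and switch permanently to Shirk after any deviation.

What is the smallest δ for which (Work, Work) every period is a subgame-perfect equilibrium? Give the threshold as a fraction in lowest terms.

Mira: cooperation gives 21 each period; deviation gives 36 once then 11 forever.
  21/(1−δ) ≥ 36 + 11δ/(1−δ) ⇒ δ ≥ 15/25 = 3/5.
Lena: cooperation gives 15 each period; deviation gives 17 once then 5 forever.
  δ ≥ 2/12 = 1/6.
Both must hold, so the binding constraint is Mira's: δ ≥ 3/5.

3/5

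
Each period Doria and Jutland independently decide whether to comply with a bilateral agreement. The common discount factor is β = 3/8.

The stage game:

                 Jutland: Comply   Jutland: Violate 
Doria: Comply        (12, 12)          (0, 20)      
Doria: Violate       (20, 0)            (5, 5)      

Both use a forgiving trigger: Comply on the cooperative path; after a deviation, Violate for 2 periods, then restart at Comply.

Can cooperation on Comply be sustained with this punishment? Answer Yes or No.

No

IC: β+…+β^2 ≥ (20−12)/(12−5) = 8/7.
At β = 3/8: partial sum = 0.5156 < 1.1429. Cooperation not sustainable.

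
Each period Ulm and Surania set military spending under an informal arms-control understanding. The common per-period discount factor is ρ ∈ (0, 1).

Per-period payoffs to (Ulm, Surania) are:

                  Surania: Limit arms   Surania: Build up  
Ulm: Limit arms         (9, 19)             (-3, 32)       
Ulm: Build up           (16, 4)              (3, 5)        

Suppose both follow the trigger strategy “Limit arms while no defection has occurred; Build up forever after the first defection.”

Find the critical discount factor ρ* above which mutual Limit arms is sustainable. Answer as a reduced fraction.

7/13

Ulm's threshold: (16−9)/(16−3) = 7/13.
Surania's threshold: (32−19)/(32−5) = 13/27.
7/13 > 13/27, so Ulm binds and ρ* = 7/13.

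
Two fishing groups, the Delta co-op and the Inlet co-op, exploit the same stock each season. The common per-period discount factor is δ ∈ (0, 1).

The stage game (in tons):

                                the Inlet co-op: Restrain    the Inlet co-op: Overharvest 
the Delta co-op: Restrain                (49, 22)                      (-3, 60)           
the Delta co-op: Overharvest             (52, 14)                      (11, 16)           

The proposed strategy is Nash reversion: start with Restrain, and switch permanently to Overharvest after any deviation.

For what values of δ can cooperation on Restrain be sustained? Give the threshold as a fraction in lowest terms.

the Delta co-op's threshold: (52−49)/(52−11) = 3/41.
the Inlet co-op's threshold: (60−22)/(60−16) = 19/22.
3/41 < 19/22, so the Inlet co-op binds and δ* = 19/22.

19/22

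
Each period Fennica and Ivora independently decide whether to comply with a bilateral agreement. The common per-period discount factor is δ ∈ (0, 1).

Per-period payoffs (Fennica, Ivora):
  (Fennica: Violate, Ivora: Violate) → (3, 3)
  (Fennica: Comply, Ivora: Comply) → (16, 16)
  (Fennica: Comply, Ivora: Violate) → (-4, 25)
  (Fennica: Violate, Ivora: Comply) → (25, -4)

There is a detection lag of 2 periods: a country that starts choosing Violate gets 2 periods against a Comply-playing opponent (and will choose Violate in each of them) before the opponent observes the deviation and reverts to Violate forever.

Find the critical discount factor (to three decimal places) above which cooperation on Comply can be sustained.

Deviating for the 2 undetected periods gains 25−16 = 9 per period over cooperation, then loses 16−3 = 13 per period forever once punishment starts.
Gain: 9(1 + δ + … + δ^1); loss: 13·δ^2/(1−δ).
No profitable deviation ⇔ 9(1−δ^2) ≤ 13·δ^2, i.e. δ^2 ≥ 9/(9+13) = 9/22.
Hence δ ≥ (9/22)^(1/2) ≈ 0.640.

0.640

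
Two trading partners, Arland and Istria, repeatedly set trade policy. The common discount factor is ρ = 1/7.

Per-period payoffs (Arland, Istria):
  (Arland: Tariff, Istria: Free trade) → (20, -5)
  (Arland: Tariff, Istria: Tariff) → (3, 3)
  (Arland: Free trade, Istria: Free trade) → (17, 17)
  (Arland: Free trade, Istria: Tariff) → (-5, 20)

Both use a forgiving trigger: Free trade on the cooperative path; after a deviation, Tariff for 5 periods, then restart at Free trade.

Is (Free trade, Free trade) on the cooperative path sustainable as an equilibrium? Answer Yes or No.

No

IC: ρ+…+ρ^5 ≥ (20−17)/(17−3) = 3/14.
At ρ = 1/7: partial sum = 0.1667 < 0.2143. Cooperation not sustainable.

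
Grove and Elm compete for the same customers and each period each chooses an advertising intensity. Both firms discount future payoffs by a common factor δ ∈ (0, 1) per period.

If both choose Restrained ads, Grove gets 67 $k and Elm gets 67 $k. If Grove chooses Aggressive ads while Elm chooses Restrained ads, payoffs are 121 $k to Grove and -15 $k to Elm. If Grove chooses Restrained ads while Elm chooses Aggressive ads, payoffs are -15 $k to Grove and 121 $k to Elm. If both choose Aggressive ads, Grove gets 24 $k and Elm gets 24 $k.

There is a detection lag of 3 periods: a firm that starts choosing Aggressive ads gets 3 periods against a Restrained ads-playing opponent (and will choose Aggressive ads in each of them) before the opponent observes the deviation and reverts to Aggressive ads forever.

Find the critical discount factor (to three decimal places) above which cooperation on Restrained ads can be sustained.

The best deviation is to choose Aggressive ads for all 3 undetected periods, earning 121 each, then 24 forever once detected.
Deviation value: 121(1−δ^3)/(1−δ) + 24δ^3/(1−δ); cooperation value: 67/(1−δ).
IC: 67 ≥ 121(1−δ^3) + 24δ^3 = 121 − 97δ^3.
So δ^3 ≥ 54/97, giving δ ≥ (54/97)^(1/3) ≈ 0.823.

0.823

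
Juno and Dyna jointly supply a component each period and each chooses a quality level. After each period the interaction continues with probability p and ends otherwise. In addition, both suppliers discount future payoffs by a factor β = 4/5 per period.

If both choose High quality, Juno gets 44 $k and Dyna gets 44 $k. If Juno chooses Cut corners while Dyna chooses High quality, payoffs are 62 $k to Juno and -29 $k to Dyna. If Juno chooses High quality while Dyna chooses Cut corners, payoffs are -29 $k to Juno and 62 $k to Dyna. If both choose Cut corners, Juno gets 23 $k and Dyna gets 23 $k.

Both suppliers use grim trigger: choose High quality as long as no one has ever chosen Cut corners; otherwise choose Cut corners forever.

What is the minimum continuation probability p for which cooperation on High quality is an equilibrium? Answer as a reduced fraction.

Expected continuation weight on next period's payoff is β·p = 4/5·p, which plays the role of the discount factor.
Cooperation requires 4/5·p ≥ (62−44)/(62−23) = 6/13, hence p ≥ 15/26.

15/26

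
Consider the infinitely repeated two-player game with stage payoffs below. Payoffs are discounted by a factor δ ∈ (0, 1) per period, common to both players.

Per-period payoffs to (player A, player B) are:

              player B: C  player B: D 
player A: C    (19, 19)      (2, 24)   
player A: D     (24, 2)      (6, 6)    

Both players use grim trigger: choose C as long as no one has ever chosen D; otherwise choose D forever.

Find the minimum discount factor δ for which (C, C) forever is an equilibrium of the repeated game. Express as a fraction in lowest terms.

Cooperation forever yields 19 each period: 19/(1−δ).
Deviating yields 24 once, then 6 forever: 24 + 6δ/(1−δ).
No profitable deviation requires 19/(1−δ) ≥ 24 + 6δ/(1−δ).
Multiplying by (1−δ): 19 ≥ 24(1−δ) + 6δ = 24 − 18δ.
So 18δ ≥ 5, i.e. δ ≥ 5/18.

5/18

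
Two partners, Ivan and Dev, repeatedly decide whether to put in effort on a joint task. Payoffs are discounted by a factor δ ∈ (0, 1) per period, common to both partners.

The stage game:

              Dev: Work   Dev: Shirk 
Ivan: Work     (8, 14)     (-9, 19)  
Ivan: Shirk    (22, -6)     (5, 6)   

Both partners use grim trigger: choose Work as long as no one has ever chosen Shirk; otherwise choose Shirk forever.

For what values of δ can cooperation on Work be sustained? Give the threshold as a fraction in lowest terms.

Ivan's threshold: (22−8)/(22−5) = 14/17.
Dev's threshold: (19−14)/(19−6) = 5/13.
14/17 > 5/13, so Ivan binds and δ* = 14/17.

14/17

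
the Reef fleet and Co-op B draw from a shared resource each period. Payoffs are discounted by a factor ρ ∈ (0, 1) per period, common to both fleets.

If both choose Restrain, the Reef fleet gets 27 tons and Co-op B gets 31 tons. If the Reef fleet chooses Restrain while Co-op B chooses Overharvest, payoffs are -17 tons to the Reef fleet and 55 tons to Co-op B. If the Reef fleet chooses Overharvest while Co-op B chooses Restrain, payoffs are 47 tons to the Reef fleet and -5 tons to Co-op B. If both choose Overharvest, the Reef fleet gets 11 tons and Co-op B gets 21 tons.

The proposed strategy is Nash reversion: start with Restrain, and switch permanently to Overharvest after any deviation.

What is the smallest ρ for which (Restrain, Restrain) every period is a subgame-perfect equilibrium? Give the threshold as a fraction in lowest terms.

the Reef fleet: cooperation gives 27 each period; deviation gives 47 once then 11 forever.
  27/(1−ρ) ≥ 47 + 11ρ/(1−ρ) ⇒ ρ ≥ 20/36 = 5/9.
Co-op B: cooperation gives 31 each period; deviation gives 55 once then 21 forever.
  ρ ≥ 24/34 = 12/17.
Both must hold, so the binding constraint is Co-op B's: ρ ≥ 12/17.

12/17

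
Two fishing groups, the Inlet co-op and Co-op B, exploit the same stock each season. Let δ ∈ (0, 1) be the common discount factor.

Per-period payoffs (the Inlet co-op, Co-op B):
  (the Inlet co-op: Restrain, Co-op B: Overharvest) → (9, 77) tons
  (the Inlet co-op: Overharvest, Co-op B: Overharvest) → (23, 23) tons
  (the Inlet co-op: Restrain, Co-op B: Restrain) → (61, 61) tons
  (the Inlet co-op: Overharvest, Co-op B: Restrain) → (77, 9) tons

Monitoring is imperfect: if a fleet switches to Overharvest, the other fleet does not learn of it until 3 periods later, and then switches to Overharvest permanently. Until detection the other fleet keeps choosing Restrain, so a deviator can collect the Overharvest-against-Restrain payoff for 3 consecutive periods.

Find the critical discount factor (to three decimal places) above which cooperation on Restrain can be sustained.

0.667

A deviator earns 77 for 3 periods, then 23 forever; cooperating earns 61 forever. Multiplying the IC by (1−δ):
61 ≥ 77(1−δ^3) + 23δ^3, so 54·δ^3 ≥ 16 and δ^3 ≥ 8/27.
δ ≥ (8/27)^(1/3) ≈ 0.667.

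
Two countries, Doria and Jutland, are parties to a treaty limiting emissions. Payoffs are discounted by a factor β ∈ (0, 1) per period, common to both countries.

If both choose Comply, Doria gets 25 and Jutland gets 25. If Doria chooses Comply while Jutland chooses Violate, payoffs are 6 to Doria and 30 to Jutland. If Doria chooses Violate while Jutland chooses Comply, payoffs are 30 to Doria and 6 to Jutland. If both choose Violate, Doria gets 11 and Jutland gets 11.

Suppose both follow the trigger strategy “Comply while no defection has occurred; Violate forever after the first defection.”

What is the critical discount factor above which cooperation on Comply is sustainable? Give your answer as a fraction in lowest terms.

5/19

Under grim trigger the critical discount factor is (T−C)/(T−P) with T = 30, C = 25, P = 11.
β* = (30−25)/(30−11) = 5/19.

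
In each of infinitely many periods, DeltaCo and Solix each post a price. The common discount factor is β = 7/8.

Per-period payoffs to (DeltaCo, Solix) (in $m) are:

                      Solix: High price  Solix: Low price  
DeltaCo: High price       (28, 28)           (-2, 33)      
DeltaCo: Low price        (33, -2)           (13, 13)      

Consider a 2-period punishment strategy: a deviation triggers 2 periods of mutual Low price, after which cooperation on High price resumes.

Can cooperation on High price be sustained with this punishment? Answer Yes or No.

Yes

IC: β+…+β^2 ≥ (33−28)/(28−13) = 1/3.
At β = 7/8: partial sum = 1.6406 ≥ 0.3333. Cooperation sustainable.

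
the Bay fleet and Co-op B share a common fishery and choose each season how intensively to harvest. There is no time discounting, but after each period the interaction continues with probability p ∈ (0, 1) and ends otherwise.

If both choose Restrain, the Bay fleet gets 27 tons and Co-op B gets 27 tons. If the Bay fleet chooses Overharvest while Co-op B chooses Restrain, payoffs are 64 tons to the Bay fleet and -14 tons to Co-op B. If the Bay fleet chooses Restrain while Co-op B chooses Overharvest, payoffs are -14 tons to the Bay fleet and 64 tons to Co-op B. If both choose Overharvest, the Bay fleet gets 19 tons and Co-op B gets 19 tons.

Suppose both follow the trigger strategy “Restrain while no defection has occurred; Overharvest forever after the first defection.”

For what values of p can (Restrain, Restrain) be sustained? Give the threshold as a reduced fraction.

37/45

Expected cooperation value is 27 + p·27 + p²·27 + … = 27/(1−p); deviation gives 64 + p·19/(1−p).
27 ≥ 64(1−p) + 19p ⇒ 45p ≥ 37 ⇒ p ≥ 37/45.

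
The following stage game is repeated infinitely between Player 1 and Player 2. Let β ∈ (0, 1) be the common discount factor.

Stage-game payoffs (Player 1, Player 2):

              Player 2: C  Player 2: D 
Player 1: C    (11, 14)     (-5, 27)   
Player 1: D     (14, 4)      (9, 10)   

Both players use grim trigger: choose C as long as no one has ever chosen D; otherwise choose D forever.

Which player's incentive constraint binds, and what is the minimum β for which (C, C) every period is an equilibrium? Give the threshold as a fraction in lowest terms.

Player 2; β ≥ 13/17

Player 1: cooperation gives 11 each period; deviation gives 14 once then 9 forever.
  11/(1−β) ≥ 14 + 9β/(1−β) ⇒ β ≥ 3/5.
Player 2: cooperation gives 14 each period; deviation gives 27 once then 10 forever.
  β ≥ 13/17.
Both must hold, so the binding constraint is Player 2's: β ≥ 13/17.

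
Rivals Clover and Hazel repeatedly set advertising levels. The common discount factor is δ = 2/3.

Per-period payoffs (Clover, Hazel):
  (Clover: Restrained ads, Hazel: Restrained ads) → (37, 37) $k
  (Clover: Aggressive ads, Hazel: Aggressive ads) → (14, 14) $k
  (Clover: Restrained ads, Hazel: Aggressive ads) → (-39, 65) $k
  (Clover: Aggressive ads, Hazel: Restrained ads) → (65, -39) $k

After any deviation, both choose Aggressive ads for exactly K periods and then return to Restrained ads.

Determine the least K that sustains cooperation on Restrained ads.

3

No profitable deviation requires (37−14)(δ+…+δ^K) ≥ 65−37, i.e. δ+…+δ^K ≥ 28/23 ≈ 1.2174.
With δ = 2/3, the partial sums are K=1: 0.6667, K=2: 1.1111, K=3: 1.4074.
K = 3 is the first length at which the sum reaches 1.2174.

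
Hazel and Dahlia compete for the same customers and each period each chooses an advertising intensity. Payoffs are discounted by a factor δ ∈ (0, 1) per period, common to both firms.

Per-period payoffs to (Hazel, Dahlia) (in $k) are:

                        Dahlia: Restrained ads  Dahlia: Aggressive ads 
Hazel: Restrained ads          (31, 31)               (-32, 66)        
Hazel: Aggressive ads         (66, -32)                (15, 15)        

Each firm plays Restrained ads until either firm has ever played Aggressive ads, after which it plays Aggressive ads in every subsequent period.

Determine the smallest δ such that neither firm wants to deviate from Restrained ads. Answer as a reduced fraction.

Under grim trigger the critical discount factor is (T−C)/(T−P) with T = 66, C = 31, P = 15.
δ* = (66−31)/(66−15) = 35/51.

35/51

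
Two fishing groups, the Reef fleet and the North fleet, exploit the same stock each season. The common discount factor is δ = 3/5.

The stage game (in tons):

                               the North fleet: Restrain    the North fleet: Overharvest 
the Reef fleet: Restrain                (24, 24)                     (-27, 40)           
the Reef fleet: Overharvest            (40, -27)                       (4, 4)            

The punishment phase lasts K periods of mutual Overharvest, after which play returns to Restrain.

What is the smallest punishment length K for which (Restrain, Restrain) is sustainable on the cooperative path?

2

Need Σ_{k=1}^{K} δ^k ≥ (40−24)/(24−4) = 0.8000 at δ = 3/5.
At K = 1 the sum is 0.6000 < 0.8000; at K = 2 it is 0.9600 ≥ 0.8000.
So the minimum punishment length is K = 2.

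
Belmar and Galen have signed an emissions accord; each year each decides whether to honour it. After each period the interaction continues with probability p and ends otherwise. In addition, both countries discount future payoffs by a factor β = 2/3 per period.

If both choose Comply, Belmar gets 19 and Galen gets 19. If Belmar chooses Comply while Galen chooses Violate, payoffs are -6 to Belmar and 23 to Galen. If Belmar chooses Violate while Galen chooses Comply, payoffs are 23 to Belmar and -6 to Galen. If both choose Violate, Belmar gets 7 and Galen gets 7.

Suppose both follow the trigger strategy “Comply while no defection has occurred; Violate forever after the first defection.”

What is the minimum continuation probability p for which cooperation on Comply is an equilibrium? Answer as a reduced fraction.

3/8

With continuation probability p and discount β, the effective per-period discount factor is βp.
Grim-trigger IC: βp ≥ (23−19)/(23−7) = 1/4.
So p ≥ (1/4)/(2/3) = 3/8.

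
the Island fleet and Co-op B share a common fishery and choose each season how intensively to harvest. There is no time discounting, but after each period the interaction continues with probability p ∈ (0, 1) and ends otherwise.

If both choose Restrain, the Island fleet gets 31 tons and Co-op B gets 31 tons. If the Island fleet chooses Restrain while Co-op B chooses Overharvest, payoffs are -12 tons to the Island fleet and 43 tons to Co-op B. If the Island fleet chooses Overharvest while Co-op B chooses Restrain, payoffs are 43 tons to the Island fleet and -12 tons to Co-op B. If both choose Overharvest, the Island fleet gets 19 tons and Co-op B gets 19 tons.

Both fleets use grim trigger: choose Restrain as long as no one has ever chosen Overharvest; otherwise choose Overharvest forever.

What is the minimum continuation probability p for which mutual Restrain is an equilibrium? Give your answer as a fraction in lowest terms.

1/2

Expected cooperation value is 31 + p·31 + p²·31 + … = 31/(1−p); deviation gives 43 + p·19/(1−p).
31 ≥ 43(1−p) + 19p ⇒ 24p ≥ 12 ⇒ p ≥ 12/24 = 1/2.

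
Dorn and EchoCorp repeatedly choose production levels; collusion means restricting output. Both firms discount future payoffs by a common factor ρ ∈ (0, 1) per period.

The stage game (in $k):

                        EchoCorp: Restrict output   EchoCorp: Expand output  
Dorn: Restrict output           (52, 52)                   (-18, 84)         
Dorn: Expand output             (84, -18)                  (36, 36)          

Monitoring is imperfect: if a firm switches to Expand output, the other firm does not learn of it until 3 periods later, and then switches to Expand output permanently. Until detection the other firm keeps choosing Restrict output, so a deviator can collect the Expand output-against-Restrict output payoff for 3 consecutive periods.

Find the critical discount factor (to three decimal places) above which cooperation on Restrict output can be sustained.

0.874

A deviator earns 84 for 3 periods, then 36 forever; cooperating earns 52 forever. Multiplying the IC by (1−ρ):
52 ≥ 84(1−ρ^3) + 36ρ^3, so 48·ρ^3 ≥ 32 and ρ^3 ≥ 2/3.
ρ ≥ (2/3)^(1/3) ≈ 0.874.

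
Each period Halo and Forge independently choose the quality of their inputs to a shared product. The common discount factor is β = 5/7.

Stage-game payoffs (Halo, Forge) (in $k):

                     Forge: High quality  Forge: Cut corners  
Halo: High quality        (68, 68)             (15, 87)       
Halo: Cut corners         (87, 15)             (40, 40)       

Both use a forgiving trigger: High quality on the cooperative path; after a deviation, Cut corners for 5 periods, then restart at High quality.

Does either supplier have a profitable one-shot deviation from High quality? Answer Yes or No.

A one-shot deviation gives 87 now, then 40 for 5 periods, then back to 68.
Gain from deviating: (87−68) today; loss: (68−40) in each of the next 5 periods.
No-deviation condition: (68−40)(β+…+β^5) ≥ 87−68, i.e. β+…+β^5 ≥ 19/28.
At β = 5/7: β+…+β^5 = 2.0352 ≥ 0.6786.
So cooperation is sustainable.

No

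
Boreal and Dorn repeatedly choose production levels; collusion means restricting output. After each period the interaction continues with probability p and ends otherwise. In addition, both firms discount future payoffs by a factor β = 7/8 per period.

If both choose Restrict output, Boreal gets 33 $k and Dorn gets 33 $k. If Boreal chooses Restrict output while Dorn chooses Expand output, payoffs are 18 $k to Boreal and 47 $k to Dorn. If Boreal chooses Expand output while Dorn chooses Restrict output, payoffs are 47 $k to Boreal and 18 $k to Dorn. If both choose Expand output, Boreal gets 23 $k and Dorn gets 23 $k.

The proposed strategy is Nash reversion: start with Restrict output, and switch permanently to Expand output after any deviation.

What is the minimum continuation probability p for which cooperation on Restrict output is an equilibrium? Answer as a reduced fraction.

Expected continuation weight on next period's payoff is β·p = 7/8·p, which plays the role of the discount factor.
Cooperation requires 7/8·p ≥ (47−33)/(47−23) = 7/12, hence p ≥ 2/3.

2/3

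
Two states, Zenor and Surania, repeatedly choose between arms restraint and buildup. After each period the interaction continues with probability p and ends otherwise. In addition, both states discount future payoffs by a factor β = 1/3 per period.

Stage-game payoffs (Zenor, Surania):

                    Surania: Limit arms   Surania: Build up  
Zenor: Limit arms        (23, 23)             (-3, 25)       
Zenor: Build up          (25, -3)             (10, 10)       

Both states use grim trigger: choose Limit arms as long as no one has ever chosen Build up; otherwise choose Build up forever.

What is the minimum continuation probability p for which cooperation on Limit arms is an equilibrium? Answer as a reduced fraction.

With continuation probability p and discount β, the effective per-period discount factor is βp.
Grim-trigger IC: βp ≥ (25−23)/(25−10) = 2/15.
So p ≥ (2/15)/(1/3) = 2/5.

2/5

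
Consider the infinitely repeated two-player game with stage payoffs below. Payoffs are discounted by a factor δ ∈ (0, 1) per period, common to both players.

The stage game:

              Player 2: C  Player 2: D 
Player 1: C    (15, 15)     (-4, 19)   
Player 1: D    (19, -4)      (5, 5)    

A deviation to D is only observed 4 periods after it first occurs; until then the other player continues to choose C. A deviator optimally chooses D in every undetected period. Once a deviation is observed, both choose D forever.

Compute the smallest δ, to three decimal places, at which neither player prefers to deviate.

0.731

A deviator earns 19 for 4 periods, then 5 forever; cooperating earns 15 forever. Multiplying the IC by (1−δ):
15 ≥ 19(1−δ^4) + 5δ^4, so 14·δ^4 ≥ 4 and δ^4 ≥ 2/7.
δ ≥ (2/7)^(1/4) ≈ 0.731.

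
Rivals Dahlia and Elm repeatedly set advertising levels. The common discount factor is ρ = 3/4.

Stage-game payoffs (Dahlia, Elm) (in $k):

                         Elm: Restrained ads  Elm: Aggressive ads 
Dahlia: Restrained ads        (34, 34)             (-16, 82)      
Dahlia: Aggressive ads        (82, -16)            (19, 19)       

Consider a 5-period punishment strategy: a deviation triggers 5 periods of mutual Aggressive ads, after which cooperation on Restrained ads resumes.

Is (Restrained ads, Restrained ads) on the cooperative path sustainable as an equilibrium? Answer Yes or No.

A one-shot deviation gives 82 now, then 19 for 5 periods, then back to 34.
Gain from deviating: (82−34) today; loss: (34−19) in each of the next 5 periods.
No-deviation condition: (34−19)(ρ+…+ρ^5) ≥ 82−34, i.e. ρ+…+ρ^5 ≥ 16/5.
At ρ = 3/4: ρ+…+ρ^5 = 2.2881 < 3.2000.
So cooperation is not sustainable.

No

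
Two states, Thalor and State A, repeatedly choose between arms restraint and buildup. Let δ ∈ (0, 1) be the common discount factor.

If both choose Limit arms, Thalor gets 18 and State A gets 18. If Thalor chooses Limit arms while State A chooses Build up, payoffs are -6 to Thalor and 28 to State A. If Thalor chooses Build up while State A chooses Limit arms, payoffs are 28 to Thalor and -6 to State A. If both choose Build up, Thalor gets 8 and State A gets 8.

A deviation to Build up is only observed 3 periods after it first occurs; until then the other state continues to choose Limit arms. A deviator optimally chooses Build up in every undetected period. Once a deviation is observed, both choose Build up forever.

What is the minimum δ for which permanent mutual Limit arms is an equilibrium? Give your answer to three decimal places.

0.794

A deviator earns 28 for 3 periods, then 8 forever; cooperating earns 18 forever. Multiplying the IC by (1−δ):
18 ≥ 28(1−δ^3) + 8δ^3, so 20·δ^3 ≥ 10 and δ^3 ≥ 1/2.
δ ≥ (1/2)^(1/3) ≈ 0.794.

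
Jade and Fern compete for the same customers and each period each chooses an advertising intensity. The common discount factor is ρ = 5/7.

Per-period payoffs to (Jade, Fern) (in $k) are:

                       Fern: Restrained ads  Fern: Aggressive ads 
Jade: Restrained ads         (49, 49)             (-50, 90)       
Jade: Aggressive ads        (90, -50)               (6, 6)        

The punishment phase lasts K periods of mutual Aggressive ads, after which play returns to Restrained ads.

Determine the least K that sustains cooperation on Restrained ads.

2

IC: ρ(1−ρ^K)/(1−ρ) ≥ (90−49)/(49−6) = 41/43.
With ρ = 5/7: need 1 − ρ^K ≥ 41/43·(1−5/7)/(5/7), i.e. ρ^K ≤ 0.6186.
Since (5/7)^1 = 0.7143 and (5/7)^2 = 0.5102, the smallest such K is 2.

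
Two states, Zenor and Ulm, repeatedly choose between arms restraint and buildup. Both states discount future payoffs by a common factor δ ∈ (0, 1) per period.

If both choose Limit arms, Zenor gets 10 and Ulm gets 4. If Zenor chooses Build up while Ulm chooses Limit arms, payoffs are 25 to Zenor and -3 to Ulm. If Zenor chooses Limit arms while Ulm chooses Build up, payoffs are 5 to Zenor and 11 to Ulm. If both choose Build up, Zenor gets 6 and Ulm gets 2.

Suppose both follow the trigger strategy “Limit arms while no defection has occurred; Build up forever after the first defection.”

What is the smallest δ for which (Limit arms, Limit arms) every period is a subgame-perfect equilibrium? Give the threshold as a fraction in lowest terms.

15/19

Zenor's threshold: (25−10)/(25−6) = 15/19.
Ulm's threshold: (11−4)/(11−2) = 7/9.
15/19 > 7/9, so Zenor binds and δ* = 15/19.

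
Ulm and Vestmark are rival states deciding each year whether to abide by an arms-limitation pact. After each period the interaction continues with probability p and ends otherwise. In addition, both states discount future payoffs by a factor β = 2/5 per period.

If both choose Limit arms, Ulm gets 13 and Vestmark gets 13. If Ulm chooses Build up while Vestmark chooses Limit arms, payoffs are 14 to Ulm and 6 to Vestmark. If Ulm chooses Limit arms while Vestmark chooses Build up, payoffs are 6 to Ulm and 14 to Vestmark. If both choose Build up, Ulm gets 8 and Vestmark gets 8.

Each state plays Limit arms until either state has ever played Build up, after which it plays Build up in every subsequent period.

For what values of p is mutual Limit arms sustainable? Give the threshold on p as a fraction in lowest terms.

Expected continuation weight on next period's payoff is β·p = 2/5·p, which plays the role of the discount factor.
Cooperation requires 2/5·p ≥ (14−13)/(14−8) = 1/6, hence p ≥ 5/12.

5/12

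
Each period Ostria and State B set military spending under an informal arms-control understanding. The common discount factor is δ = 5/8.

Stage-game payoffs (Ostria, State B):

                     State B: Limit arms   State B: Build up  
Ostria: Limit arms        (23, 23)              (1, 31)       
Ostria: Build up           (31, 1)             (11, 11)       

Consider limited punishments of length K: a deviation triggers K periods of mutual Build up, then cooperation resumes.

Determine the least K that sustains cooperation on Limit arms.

IC: δ(1−δ^K)/(1−δ) ≥ (31−23)/(23−11) = 2/3.
With δ = 5/8: need 1 − δ^K ≥ 2/3·(1−5/8)/(5/8), i.e. δ^K ≤ 0.6000.
Since (5/8)^1 = 0.6250 and (5/8)^2 = 0.3906, the smallest such K is 2.

2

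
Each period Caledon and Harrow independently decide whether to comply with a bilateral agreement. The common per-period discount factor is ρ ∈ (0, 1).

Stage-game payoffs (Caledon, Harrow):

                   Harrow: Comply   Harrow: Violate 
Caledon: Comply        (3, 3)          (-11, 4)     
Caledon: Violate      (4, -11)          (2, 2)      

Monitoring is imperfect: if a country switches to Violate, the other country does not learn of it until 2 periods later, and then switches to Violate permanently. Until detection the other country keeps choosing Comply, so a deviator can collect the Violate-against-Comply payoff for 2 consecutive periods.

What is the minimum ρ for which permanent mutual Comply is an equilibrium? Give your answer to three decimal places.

0.707

Deviating for the 2 undetected periods gains 4−3 = 1 per period over cooperation, then loses 3−2 = 1 per period forever once punishment starts.
Gain: 1(1 + ρ + … + ρ^1); loss: 1·ρ^2/(1−ρ).
No profitable deviation ⇔ 1(1−ρ^2) ≤ 1·ρ^2, i.e. ρ^2 ≥ 1/(1+1) = 1/2.
Hence ρ ≥ (1/2)^(1/2) ≈ 0.707.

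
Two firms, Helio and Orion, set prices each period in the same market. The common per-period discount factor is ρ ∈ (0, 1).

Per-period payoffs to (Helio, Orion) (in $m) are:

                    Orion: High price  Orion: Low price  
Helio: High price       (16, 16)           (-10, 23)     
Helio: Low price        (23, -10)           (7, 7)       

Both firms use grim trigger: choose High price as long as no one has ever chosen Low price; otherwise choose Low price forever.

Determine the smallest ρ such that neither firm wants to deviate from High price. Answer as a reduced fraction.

One-period gain from deviating is 23 − 16 = 7. The loss is 16 − 7 = 9 in every subsequent period, with present value 9·ρ/(1−ρ).
Deviation is unprofitable when 9·ρ/(1−ρ) ≥ 7, i.e. ρ/(1−ρ) ≥ 7/9.
Equivalently ρ ≥ 7/(7+9) = 7/16.

7/16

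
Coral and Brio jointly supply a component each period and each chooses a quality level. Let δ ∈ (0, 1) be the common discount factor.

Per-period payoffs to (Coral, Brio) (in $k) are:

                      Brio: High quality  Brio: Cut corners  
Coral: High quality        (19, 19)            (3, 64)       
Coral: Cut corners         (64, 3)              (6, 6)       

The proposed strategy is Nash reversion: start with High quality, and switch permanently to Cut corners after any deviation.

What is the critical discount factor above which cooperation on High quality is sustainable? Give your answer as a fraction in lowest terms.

Cooperation forever yields 19 each period: 19/(1−δ).
Deviating yields 64 once, then 6 forever: 64 + 6δ/(1−δ).
No profitable deviation requires 19/(1−δ) ≥ 64 + 6δ/(1−δ).
Multiplying by (1−δ): 19 ≥ 64(1−δ) + 6δ = 64 − 58δ.
So 58δ ≥ 45, i.e. δ ≥ 45/58.

45/58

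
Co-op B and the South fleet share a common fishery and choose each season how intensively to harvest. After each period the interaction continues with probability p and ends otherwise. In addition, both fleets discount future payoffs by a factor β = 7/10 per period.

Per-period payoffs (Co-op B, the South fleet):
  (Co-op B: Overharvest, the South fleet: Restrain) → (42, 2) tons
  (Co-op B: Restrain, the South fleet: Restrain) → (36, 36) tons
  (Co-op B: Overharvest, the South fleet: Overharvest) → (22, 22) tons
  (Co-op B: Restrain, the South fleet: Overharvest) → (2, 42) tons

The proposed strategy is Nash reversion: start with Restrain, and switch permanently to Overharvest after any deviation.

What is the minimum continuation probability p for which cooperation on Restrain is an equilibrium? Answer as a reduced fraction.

3/7

With continuation probability p and discount β, the effective per-period discount factor is βp.
Grim-trigger IC: βp ≥ (42−36)/(42−22) = 3/10.
So p ≥ (3/10)/(7/10) = 3/7.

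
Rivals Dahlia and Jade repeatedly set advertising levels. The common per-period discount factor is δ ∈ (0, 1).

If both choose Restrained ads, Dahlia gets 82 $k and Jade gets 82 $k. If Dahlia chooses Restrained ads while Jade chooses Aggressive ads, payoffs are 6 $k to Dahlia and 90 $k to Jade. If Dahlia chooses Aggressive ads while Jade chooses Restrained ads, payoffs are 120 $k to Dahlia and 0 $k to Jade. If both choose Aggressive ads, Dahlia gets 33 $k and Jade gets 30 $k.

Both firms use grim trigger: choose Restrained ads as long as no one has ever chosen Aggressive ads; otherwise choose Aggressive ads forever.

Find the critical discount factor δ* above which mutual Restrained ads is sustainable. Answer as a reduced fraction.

For Dahlia: deviation gain 120−82 = 38, per-period punishment loss 82−33 = 49. IC gives δ ≥ 38/87.
For Jade: gain 8, loss 52 per period, so δ ≥ 8/60 = 2/15.
The tighter constraint is Dahlia's, so cooperation needs δ ≥ 38/87.

38/87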